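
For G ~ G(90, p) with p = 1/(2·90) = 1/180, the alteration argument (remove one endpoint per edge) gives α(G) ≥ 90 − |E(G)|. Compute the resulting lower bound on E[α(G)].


E[|E(G)|] = C(90, 2)·p = 4005 · (1/180) = 89/4.
E[α(G)] ≥ n − E[|E(G)|] = 90 − 89/4 = 271/4.
Numerically: ≈ 67.750000.
(This is only a lower bound; the true E[α(G)] may be larger.)

E[α(G)] ≥ 271/4 ≈ 67.750000.


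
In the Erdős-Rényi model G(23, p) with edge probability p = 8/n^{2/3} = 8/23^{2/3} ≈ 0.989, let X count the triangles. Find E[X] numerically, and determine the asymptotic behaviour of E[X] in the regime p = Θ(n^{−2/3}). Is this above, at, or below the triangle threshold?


Number of potential triangles: C(23, 3) = 1771.
Each occurs with probability p³ ≈ (0.989)³ ≈ 9.67864e-01.
By linearity: E[X] = C(23, 3)·p³ ≈ 1771 · 9.67864e-01 ≈ 1714.087.
Since α = 2/3 < 1, p = c/n^{2/3} ≫ 1/n is above the triangle threshold p ~ 1/n. Asymptotically E[X] ~ (c³/6)·n^{3(1−α)} = (8³/6)·n^{1} → ∞; triangles are abundant w.h.p.

E[X] ≈ 1714.087; in regime p = Θ(1/n^{2/3}) E[X] diverges (above the triangle threshold p ~ 1/n).


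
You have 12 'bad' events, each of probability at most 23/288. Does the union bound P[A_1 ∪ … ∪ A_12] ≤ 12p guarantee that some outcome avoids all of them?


Union bound: P[∪_{i=1}^{12} A_i] ≤ Σ_i P[A_i] ≤ 12·p = 12·(23/288) = 23/24.
Numerically: 23/24 ≈ 0.95833.
Is 23/24 < 1? YES.
Since P[∪ A_i] ≤ 23/24 < 1, the complement has P[∩ A_i^c] ≥ 1 − 23/24 = 1/24 > 0, so some outcome avoids every A_i.

12·p = 23/24 ≈ 0.95833; existence CERTIFIED by the union bound.


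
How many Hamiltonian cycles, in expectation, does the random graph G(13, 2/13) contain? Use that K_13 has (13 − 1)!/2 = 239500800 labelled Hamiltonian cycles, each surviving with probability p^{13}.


K_13 has (13 − 1)!/2 = 239500800 labelled Hamiltonian cycles.
For each such Hamiltonian cycle H, let X_H = 1 if all 13 edges of H are present in G. Then P[X_H = 1] = p^{13} = (2/13)^{13} = 8192/302875106592253.
By linearity: E[X] = Σ_H E[X_H] = 239500800 · p^{13} = 239500800 · 8192/302875106592253 = 1961990553600/302875106592253.
Numerically: E[X] ≈ 0.00647789.

E[X] = 239500800 · (2/13)^{13} = 1961990553600/302875106592253 ≈ 0.00647789.


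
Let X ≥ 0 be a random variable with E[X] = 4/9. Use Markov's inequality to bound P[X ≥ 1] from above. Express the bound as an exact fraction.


μ = E[X] = 4/9, a = 1.
Markov: P[X ≥ 1] ≤ μ/a = (4/9)/1 = 4/9.
Numerically: ≈ 0.444.
(Since a = 1 > μ = 0.444, the bound 4/9 is < 1 and informative.)

P[X ≥ 1] ≤ 4/9 ≈ 0.444.


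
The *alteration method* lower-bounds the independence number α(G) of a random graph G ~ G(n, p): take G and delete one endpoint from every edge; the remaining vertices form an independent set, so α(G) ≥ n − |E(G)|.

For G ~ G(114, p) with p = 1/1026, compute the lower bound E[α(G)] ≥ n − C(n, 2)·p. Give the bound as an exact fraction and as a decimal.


E[|E(G)|] = C(114, 2)·p = 6441 · (1/1026) = 113/18.
E[α(G)] ≥ n − E[|E(G)|] = 114 − 113/18 = 1939/18.
Numerically: ≈ 107.72222.
(This is only a lower bound; the true E[α(G)] may be larger.)

E[α(G)] ≥ 1939/18 ≈ 107.72222.


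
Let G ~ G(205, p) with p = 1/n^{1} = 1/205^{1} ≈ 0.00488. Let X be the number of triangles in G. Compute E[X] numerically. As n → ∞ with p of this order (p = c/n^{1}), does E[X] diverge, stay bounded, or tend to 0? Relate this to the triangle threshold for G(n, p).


Number of potential triangles: C(205, 3) = 1414910.
Each occurs with probability p³ ≈ (0.00488)³ ≈ 1.16075e-07.
By linearity: E[X] = C(205, 3)·p³ ≈ 1414910 · 1.16075e-07 ≈ 0.164.
Here α = 1, so p = 1/n is exactly at the triangle threshold p ~ 1/n. Asymptotically E[X] → c³/6 = 1³/6 = 1/6 ≈ 0.167, a bounded constant. In this regime the triangle count is asymptotically Poisson(c³/6).

E[X] ≈ 0.164; in regime p = Θ(1/n^{1}) E[X] stays bounded (at the triangle threshold p ~ 1/n).


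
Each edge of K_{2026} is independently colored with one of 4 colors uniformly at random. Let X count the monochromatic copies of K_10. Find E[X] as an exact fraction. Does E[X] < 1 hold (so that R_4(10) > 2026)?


E[X] = C(2026, 10) · 4^{1 − 45} = 314029205130126398094885285 · 4^{−44} = 314029205130126398094885285/309485009821345068724781056.
As a reduced fraction: E[X] = 314029205130126398094885285/309485009821345068724781056 ≈ 1.01468.
Is E[X] < 1? NO.
Since E[X] ≥ 1, the first-moment bound is inconclusive at n = 2026; it does NOT by itself certify R_4(10) > 2026.

E[X] = 314029205130126398094885285/309485009821345068724781056 ≈ 1.01468; E[X] ≥ 1; first-moment method inconclusive here.


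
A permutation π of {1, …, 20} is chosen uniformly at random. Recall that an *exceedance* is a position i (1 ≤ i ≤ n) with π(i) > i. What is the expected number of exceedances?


Write X = Σ_{i=1}^{20} X_i, where X_i = 1_{π(i) > i}.
For each fixed i, π(i) is uniform over {1, …, 20} (marginal of a uniform permutation), so P[π(i) > i] = (n − i)/n. Summing: Σ_{i=1}^{20} (n − i)/n = (0 + 1 + … + 19)/20 = 20(20 − 1)/(2·20) = (20 − 1)/2.
Hence E[X] = Σ_{i=1}^{20} (20 − i)/20 = 19/2 ≈ 9.5000.

E[X] = 19/2 = 9.5000.


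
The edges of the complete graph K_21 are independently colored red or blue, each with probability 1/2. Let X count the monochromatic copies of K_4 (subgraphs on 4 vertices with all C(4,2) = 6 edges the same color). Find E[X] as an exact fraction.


Let X = Σ_S X_S over the C(21, 4) = 5985 subsets S of size 4, where X_S = 1 if the K_4 on S is monochromatic.
For a fixed S, the K_4 on S has C(4, 2) = 6 edges. P[all 6 edges red] = (1/2)^6, and likewise for blue, so P[monochromatic] = 2·(1/2)^6 = 2^{1 − 6} = 1/32.
By linearity: E[X] = C(21, 4) · 2^{1 − 6} = 5985 · 1/32 = 5985/32.
Numerically: E[X] ≈ 187.031250.

E[X] = C(21,4)·2^(1−C(4,2)) = 5985/32 ≈ 187.031250.


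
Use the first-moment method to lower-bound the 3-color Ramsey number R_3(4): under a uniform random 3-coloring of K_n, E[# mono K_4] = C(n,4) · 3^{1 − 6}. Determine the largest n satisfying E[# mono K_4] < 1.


We need C(n, 4) · 3^{1 − 6} < 1, i.e. C(n, 4) < 3^{6 − 1} = 243.
Check values of n near the boundary:
  n = 8: C(8, 4) = 70; 70 < 243? YES
  n = 9: C(9, 4) = 126; 126 < 243? YES
  n = 10: C(10, 4) = 210; 210 < 243? YES
  n = 11: C(11, 4) = 330; 330 < 243? NO
The largest n with C(n, 4) < 243 is n = 10 (where E[X] = 70/81 ≈ 0.864198). Hence R_3(4) > 10, i.e. R_3(4) ≥ 11.

Largest n = 10; hence R_3(4) > 10.


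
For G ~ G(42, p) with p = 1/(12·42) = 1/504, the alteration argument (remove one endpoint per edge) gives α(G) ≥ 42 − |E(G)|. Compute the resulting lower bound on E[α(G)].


E[|E(G)|] = C(42, 2)·p = 861 · (1/504) = 41/24.
E[α(G)] ≥ n − E[|E(G)|] = 42 − 41/24 = 967/24.
Numerically: ≈ 40.291667.
(This is only a lower bound; the true E[α(G)] may be larger.)

E[α(G)] ≥ 967/24 ≈ 40.291667.


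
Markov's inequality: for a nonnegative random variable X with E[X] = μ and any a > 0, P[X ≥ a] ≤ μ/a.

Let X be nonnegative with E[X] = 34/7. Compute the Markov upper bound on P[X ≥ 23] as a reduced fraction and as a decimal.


μ = E[X] = 34/7, a = 23.
Markov: P[X ≥ 23] ≤ μ/a = (34/7)/23 = 34/161.
Numerically: ≈ 0.21118.
(Since a = 23 > μ = 4.85714, the bound 34/161 is < 1 and informative.)

P[X ≥ 23] ≤ 34/161 ≈ 0.21118.


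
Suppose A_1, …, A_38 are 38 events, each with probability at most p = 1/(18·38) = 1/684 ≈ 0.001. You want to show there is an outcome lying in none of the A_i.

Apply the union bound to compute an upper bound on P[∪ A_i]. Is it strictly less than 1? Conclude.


Union bound: P[∪_{i=1}^{38} A_i] ≤ Σ_i P[A_i] ≤ 38·p = 38·(1/684) = 1/18.
Numerically: 1/18 ≈ 0.056.
Is 1/18 < 1? YES.
Since P[∪ A_i] ≤ 1/18 < 1, the complement has P[∩ A_i^c] ≥ 1 − 1/18 = 17/18 > 0, so some outcome avoids every A_i.

38·p = 1/18 ≈ 0.056; existence CERTIFIED by the union bound.


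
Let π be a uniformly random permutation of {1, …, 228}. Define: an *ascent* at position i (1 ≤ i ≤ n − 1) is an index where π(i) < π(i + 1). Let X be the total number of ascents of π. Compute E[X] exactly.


Write X = Σ X_I over i = 1, …, 227, with X_I the indicator of one ascent.
There are 227 indicators.
For each fixed i, the pair (π(i), π(i+1)) is a uniformly random ordered pair of distinct values from {1, …, 228}; by symmetry P[π(i) < π(i+1)] = 1/2.
By linearity: E[X] = 227 · (1/2) = (228 − 1) · (1/2) = 227/2 ≈ 113.500000.

E[X] = 227/2 = 113.500000.


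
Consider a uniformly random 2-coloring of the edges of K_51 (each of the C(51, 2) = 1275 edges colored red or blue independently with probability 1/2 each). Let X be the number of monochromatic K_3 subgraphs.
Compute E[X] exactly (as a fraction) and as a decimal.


Let X = Σ_S X_S over the C(51, 3) = 20825 subsets S of size 3, where X_S = 1 if the K_3 on S is monochromatic.
For a fixed S, the K_3 on S has C(3, 2) = 3 edges. P[all 3 edges red] = (1/2)^3, and likewise for blue, so P[monochromatic] = 2·(1/2)^3 = 2^{1 − 3} = 1/4.
By linearity: E[X] = C(51, 3) · 2^{1 − 3} = 20825 · 1/4 = 20825/4.
Numerically: E[X] ≈ 5206.2500.

E[X] = C(51,3)·2^(1−C(3,2)) = 20825/4 ≈ 5206.2500.


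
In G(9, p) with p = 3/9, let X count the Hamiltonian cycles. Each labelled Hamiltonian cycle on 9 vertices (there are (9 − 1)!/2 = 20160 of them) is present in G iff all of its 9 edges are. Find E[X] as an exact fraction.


K_9 has (9 − 1)!/2 = 20160 labelled Hamiltonian cycles.
For each such Hamiltonian cycle H, let X_H = 1 if all 9 edges of H are present in G. Then P[X_H = 1] = p^{9} = (1/3)^{9} = 1/19683.
By linearity: E[X] = Σ_H E[X_H] = 20160 · p^{9} = 20160 · 1/19683 = 2240/2187.
Numerically: E[X] ≈ 1.02423.

E[X] = 20160 · (1/3)^{9} = 2240/2187 ≈ 1.02423.


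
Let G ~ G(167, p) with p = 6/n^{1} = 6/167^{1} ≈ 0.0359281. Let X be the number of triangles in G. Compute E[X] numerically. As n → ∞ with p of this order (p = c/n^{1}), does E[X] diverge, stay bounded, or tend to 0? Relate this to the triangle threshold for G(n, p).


Number of potential triangles: C(167, 3) = 762355.
Each occurs with probability p³ ≈ (0.0359281)³ ≈ 4.63771800e-05.
By linearity: E[X] = C(167, 3)·p³ ≈ 762355 · 4.63771800e-05 ≈ 35.355875.
Here α = 1, so p = 6/n is exactly at the triangle threshold p ~ 1/n. Asymptotically E[X] → c³/6 = 6³/6 = 36 ≈ 36.000000, a bounded constant. In this regime the triangle count is asymptotically Poisson(c³/6).

E[X] ≈ 35.355875; in regime p = Θ(1/n^{1}) E[X] stays bounded (at the triangle threshold p ~ 1/n).


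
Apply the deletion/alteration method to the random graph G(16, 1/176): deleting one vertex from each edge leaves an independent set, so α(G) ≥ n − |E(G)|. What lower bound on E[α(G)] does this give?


E[|E(G)|] = C(16, 2)·p = 120 · (1/176) = 15/22.
E[α(G)] ≥ n − E[|E(G)|] = 16 − 15/22 = 337/22.
Numerically: ≈ 15.3182.
(This is only a lower bound; the true E[α(G)] may be larger.)

E[α(G)] ≥ 337/22 ≈ 15.3182.


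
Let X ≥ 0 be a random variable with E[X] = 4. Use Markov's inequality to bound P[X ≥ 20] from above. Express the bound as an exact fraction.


μ = E[X] = 4, a = 20.
Markov: P[X ≥ 20] ≤ μ/a = (4)/20 = 1/5.
Numerically: ≈ 0.2000.
(Since a = 20 > μ = 4.0000, the bound 1/5 is < 1 and informative.)

P[X ≥ 20] ≤ 1/5 ≈ 0.2000.


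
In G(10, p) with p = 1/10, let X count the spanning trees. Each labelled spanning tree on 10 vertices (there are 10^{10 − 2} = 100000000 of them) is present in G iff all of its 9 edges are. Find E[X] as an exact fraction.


K_10 has 10^{10 − 2} = 100000000 labelled spanning trees.
For each such spanning tree H, let X_H = 1 if all 9 edges of H are present in G. Then P[X_H = 1] = p^{9} = (1/10)^{9} = 1/1000000000.
By linearity: E[X] = Σ_H E[X_H] = 100000000 · p^{9} = 100000000 · 1/1000000000 = 1/10.
Numerically: E[X] ≈ 0.1.

E[X] = 100000000 · (1/10)^{9} = 1/10 ≈ 0.1.


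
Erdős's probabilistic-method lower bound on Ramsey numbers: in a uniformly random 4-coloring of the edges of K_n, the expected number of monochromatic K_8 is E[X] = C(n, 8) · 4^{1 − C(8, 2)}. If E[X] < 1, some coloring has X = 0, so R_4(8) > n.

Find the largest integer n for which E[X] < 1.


We need C(n, 8) · 4^{1 − 28} < 1, i.e. C(n, 8) < 4^{28 − 1} = 18014398509481984.
Check values of n near the boundary:
  n = 403: C(403, 8) = 16090020602228430; 16090020602228430 < 18014398509481984? YES
  n = 404: C(404, 8) = 16415071523485570; 16415071523485570 < 18014398509481984? YES
  n = 405: C(405, 8) = 16745853821188050; 16745853821188050 < 18014398509481984? YES
  n = 406: C(406, 8) = 17082453897995850; 17082453897995850 < 18014398509481984? YES
  n = 407: C(407, 8) = 17424959239309050; 17424959239309050 < 18014398509481984? YES
  n = 408: C(408, 8) = 17773458424095231; 17773458424095231 < 18014398509481984? YES
  n = 409: C(409, 8) = 18128041135797879; 18128041135797879 < 18014398509481984? NO
  n = 410: C(410, 8) = 18488798173326195; 18488798173326195 < 18014398509481984? NO
The largest n with C(n, 8) < 18014398509481984 is n = 408 (where E[X] = 17773458424095231/18014398509481984 ≈ 0.98663). Hence R_4(8) > 408, i.e. R_4(8) ≥ 409.

Largest n = 408; hence R_4(8) > 408.


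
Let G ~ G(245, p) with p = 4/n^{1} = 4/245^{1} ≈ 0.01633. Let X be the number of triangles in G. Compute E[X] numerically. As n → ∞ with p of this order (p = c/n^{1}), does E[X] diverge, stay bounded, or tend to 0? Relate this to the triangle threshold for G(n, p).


Number of potential triangles: C(245, 3) = 2421090.
Each occurs with probability p³ ≈ (0.01633)³ ≈ 4.351928e-06.
By linearity: E[X] = C(245, 3)·p³ ≈ 2421090 · 4.351928e-06 ≈ 10.5364.
Here α = 1, so p = 4/n is exactly at the triangle threshold p ~ 1/n. Asymptotically E[X] → c³/6 = 4³/6 = 32/3 ≈ 10.6667, a bounded constant. In this regime the triangle count is asymptotically Poisson(c³/6).

E[X] ≈ 10.5364; in regime p = Θ(1/n^{1}) E[X] stays bounded (at the triangle threshold p ~ 1/n).


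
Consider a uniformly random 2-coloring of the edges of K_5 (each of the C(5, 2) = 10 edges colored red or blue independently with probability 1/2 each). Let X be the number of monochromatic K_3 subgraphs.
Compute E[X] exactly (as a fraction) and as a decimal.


Let X = Σ_S X_S over the C(5, 3) = 10 subsets S of size 3, where X_S = 1 if the K_3 on S is monochromatic.
For a fixed S, the K_3 on S has C(3, 2) = 3 edges. P[all 3 edges red] = (1/2)^3, and likewise for blue, so P[monochromatic] = 2·(1/2)^3 = 2^{1 − 3} = 1/4.
Summing: E[X] = C(5, 3) · 2^{1 − 3} = 10 · 1/4 = 5/2.
Numerically: E[X] ≈ 2.500.

E[X] = C(5,3)·2^(1−C(3,2)) = 5/2 ≈ 2.500.


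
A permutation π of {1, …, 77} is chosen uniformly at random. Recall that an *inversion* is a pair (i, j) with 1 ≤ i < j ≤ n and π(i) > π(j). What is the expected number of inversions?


Write X = Σ X_I over the C(77, 2) = 2926 pairs i < j, with X_I the indicator of one inversion.
There are 2926 indicators.
For each fixed pair i < j, the values π(i) and π(j) are two distinct elements of {1, …, 77} in uniformly random order; by symmetry P[π(i) > π(j)] = 1/2.
By linearity: E[X] = 2926 · (1/2) = C(77, 2) · (1/2) = 2926/2 = 1463 ≈ 1463.00000.

E[X] = 1463 = 1463.00000.


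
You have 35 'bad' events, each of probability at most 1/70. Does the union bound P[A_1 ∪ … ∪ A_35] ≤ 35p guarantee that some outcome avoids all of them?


Union bound: P[∪_{i=1}^{35} A_i] ≤ Σ_i P[A_i] ≤ 35·p = 35·(1/70) = 1/2.
Numerically: 1/2 ≈ 0.50000.
Is 1/2 < 1? YES.
Since P[∪ A_i] ≤ 1/2 < 1, the complement has P[∩ A_i^c] ≥ 1 − 1/2 = 1/2 > 0, so some outcome avoids every A_i.

35·p = 1/2 ≈ 0.50000; existence CERTIFIED by the union bound.


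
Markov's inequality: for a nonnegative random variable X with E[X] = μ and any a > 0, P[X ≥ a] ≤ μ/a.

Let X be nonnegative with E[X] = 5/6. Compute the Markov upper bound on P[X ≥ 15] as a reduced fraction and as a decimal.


μ = E[X] = 5/6, a = 15.
Markov: P[X ≥ 15] ≤ μ/a = (5/6)/15 = 1/18.
Numerically: ≈ 0.05556.
(Since a = 15 > μ = 0.83333, the bound 1/18 is < 1 and informative.)

P[X ≥ 15] ≤ 1/18 ≈ 0.05556.


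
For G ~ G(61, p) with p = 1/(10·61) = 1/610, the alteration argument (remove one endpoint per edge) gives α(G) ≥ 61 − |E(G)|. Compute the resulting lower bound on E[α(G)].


E[|E(G)|] = C(61, 2)·p = 1830 · (1/610) = 3.
E[α(G)] ≥ n − E[|E(G)|] = 61 − 3 = 58.
Numerically: ≈ 58.000000.
(This is only a lower bound; the true E[α(G)] may be larger.)

E[α(G)] ≥ 58 ≈ 58.000000.


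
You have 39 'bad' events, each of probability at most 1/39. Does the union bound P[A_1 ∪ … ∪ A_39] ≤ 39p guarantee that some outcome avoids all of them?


Union bound: P[∪_{i=1}^{39} A_i] ≤ Σ_i P[A_i] ≤ 39·p = 39·(1/39) = 1.
Numerically: 1 ≈ 1.0000000.
Is 1 < 1? NO.
Since the bound 1 is ≥ 1, the union bound is uninformative here; it does NOT by itself certify existence.

39·p = 1 ≈ 1.0000000; existence NOT certified by the union bound.


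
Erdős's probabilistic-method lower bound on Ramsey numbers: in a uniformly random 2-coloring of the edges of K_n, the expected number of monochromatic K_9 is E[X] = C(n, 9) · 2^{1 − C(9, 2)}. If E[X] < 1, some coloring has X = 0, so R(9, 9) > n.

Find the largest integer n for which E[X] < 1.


We need C(n, 9) · 2^{1 − 36} < 1, i.e. C(n, 9) < 2^{36 − 1} = 34359738368.
Check values of n near the boundary:
  n = 60: C(60, 9) = 14783142660; 14783142660 < 34359738368? YES
  n = 61: C(61, 9) = 17341763505; 17341763505 < 34359738368? YES
  n = 62: C(62, 9) = 20286591270; 20286591270 < 34359738368? YES
  n = 63: C(63, 9) = 23667689815; 23667689815 < 34359738368? YES
  n = 64: C(64, 9) = 27540584512; 27540584512 < 34359738368? YES
  n = 65: C(65, 9) = 31966749880; 31966749880 < 34359738368? YES
  n = 66: C(66, 9) = 37014131440; 37014131440 < 34359738368? NO
The largest n with C(n, 9) < 34359738368 is n = 65 (where E[X] = 3995843735/4294967296 ≈ 0.930355). Hence R(9, 9) > 65, i.e. R(9, 9) ≥ 66.

Largest n = 65; hence R(9, 9) > 65.


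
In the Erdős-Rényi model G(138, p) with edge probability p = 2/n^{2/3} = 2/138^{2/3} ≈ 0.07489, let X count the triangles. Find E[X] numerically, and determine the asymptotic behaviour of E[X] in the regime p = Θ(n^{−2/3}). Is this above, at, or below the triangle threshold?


Number of potential triangles: C(138, 3) = 428536.
Each occurs with probability p³ ≈ (0.07489)³ ≈ 4.200798e-04.
By linearity: E[X] = C(138, 3)·p³ ≈ 428536 · 4.200798e-04 ≈ 180.0193.
Since α = 2/3 < 1, p = c/n^{2/3} ≫ 1/n is above the triangle threshold p ~ 1/n. Asymptotically E[X] ~ (c³/6)·n^{3(1−α)} = (2³/6)·n^{1} → ∞; triangles are abundant w.h.p.

E[X] ≈ 180.0193; in regime p = Θ(1/n^{2/3}) E[X] diverges (above the triangle threshold p ~ 1/n).


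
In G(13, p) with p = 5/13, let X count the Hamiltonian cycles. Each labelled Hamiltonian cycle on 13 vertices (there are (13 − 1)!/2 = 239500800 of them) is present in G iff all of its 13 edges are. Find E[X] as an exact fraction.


K_13 has (13 − 1)!/2 = 239500800 labelled Hamiltonian cycles.
For each such Hamiltonian cycle H, let X_H = 1 if all 13 edges of H are present in G. Then P[X_H = 1] = p^{13} = (5/13)^{13} = 1220703125/302875106592253.
By linearity of expectation: E[X] = Σ_H E[X_H] = 239500800 · p^{13} = 239500800 · 1220703125/302875106592253 = 292359375000000000/302875106592253.
Numerically: E[X] ≈ 965.

E[X] = 239500800 · (5/13)^{13} = 292359375000000000/302875106592253 ≈ 965.


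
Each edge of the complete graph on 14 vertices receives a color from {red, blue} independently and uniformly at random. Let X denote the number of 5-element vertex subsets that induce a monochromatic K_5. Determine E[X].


Let X = Σ_S X_S over the C(14, 5) = 2002 subsets S of size 5, where X_S = 1 if the K_5 on S is monochromatic.
For a fixed S, the K_5 on S has C(5, 2) = 10 edges. P[all 10 edges red] = (1/2)^10, and likewise for blue, so P[monochromatic] = 2·(1/2)^10 = 2^{1 − 10} = 1/512.
By linearity: E[X] = C(14, 5) · 2^{1 − 10} = 2002 · 1/512 = 1001/256.
Numerically: E[X] ≈ 3.91016.

E[X] = C(14,5)·2^(1−C(5,2)) = 1001/256 ≈ 3.91016.


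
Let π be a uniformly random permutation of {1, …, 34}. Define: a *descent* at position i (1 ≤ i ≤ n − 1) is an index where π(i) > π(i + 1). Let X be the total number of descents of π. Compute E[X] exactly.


Write X = Σ X_I over i = 1, …, 33, with X_I the indicator of one descent.
There are 33 indicators.
For each fixed i, the pair (π(i), π(i+1)) is a uniformly random ordered pair of distinct values from {1, …, 34}; by symmetry P[π(i) > π(i+1)] = 1/2.
By linearity: E[X] = 33 · (1/2) = (34 − 1) · (1/2) = 33/2 ≈ 16.500000.

E[X] = 33/2 = 16.500000.


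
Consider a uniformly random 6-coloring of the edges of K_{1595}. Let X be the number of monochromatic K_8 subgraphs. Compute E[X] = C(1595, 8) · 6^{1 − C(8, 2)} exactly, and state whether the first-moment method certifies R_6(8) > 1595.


E[X] = C(1595, 8) · 6^{1 − 28} = 1020772636343363633895 · 6^{−27} = 1020772636343363633895/1023490369077469249536.
As a reduced fraction: E[X] = 113419181815929292655/113721152119718805504 ≈ 0.9973446.
Is E[X] < 1? YES.
Since E[X] < 1, there exists a 6-coloring of K_{1595} with no monochromatic K_8; hence R_6(8) > 1595.

E[X] = 113419181815929292655/113721152119718805504 ≈ 0.9973446; E[X] < 1, so R_6(8) > 1595.


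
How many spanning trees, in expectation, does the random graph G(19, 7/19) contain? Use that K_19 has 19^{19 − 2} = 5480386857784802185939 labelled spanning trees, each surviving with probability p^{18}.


K_19 has 19^{19 − 2} = 5480386857784802185939 labelled spanning trees.
For each such spanning tree H, let X_H = 1 if all 18 edges of H are present in G. Then P[X_H = 1] = p^{18} = (7/19)^{18} = 1628413597910449/104127350297911241532841.
By linearity of expectation: E[X] = Σ_H E[X_H] = 5480386857784802185939 · p^{18} = 5480386857784802185939 · 1628413597910449/104127350297911241532841 = 1628413597910449/19.
Numerically: E[X] ≈ 8.5706e+13.

E[X] = 5480386857784802185939 · (7/19)^{18} = 1628413597910449/19 ≈ 8.5706e+13.


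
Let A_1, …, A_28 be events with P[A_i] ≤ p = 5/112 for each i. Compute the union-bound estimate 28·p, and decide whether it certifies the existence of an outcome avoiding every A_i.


Union bound: P[∪_{i=1}^{28} A_i] ≤ Σ_i P[A_i] ≤ 28·p = 28·(5/112) = 5/4.
Numerically: 5/4 ≈ 1.25000.
Is 5/4 < 1? NO.
Since the bound 5/4 is ≥ 1, the union bound is uninformative here; it does NOT by itself certify existence.

28·p = 5/4 ≈ 1.25000; existence NOT certified by the union bound.


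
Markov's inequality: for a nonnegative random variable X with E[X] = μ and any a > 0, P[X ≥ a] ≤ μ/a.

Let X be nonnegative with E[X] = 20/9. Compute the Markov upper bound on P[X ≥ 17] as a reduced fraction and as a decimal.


μ = E[X] = 20/9, a = 17.
Markov: P[X ≥ 17] ≤ μ/a = (20/9)/17 = 20/153.
Numerically: ≈ 0.131.
(Since a = 17 > μ = 2.222, the bound 20/153 is < 1 and informative.)

P[X ≥ 17] ≤ 20/153 ≈ 0.131.


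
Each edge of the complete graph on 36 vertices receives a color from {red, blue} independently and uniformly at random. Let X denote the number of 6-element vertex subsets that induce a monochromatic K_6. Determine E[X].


Let X = Σ_S X_S over the C(36, 6) = 1947792 subsets S of size 6, where X_S = 1 if the K_6 on S is monochromatic.
For a fixed S, the K_6 on S has C(6, 2) = 15 edges. P[all 15 edges red] = (1/2)^15, and likewise for blue, so P[monochromatic] = 2·(1/2)^15 = 2^{1 − 15} = 1/16384.
By linearity: E[X] = C(36, 6) · 2^{1 − 15} = 1947792 · 1/16384 = 121737/1024.
Numerically: E[X] ≈ 118.884.

E[X] = C(36,6)·2^(1−C(6,2)) = 121737/1024 ≈ 118.884.


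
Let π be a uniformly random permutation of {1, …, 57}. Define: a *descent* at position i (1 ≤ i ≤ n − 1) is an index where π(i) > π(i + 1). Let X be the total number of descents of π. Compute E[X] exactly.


Write X = Σ X_I over i = 1, …, 56, with X_I the indicator of one descent.
There are 56 indicators.
For each fixed i, the pair (π(i), π(i+1)) is a uniformly random ordered pair of distinct values from {1, …, 57}; by symmetry P[π(i) > π(i+1)] = 1/2.
By linearity: E[X] = 56 · (1/2) = (57 − 1) · (1/2) = 28 ≈ 28.000000.

E[X] = 28 = 28.000000.


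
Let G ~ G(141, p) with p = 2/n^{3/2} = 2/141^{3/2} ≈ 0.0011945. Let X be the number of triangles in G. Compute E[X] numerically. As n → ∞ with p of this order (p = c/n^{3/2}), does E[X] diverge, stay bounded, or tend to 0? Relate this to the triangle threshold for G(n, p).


Number of potential triangles: C(141, 3) = 457310.
Each occurs with probability p³ ≈ (0.0011945)³ ≈ 1.7045274e-09.
By linearity: E[X] = C(141, 3)·p³ ≈ 457310 · 1.7045274e-09 ≈ 0.00078.
Since α = 3/2 > 1, p = c/n^{3/2} = o(1/n) is below the triangle threshold p ~ 1/n. Asymptotically E[X] ~ (c³/6)·n^{3(1−α)} = (2³/6)·n^{-1.5} → 0, so by Markov's inequality G has no triangles w.h.p.

E[X] ≈ 0.00078; in regime p = Θ(1/n^{3/2}) E[X] tends to 0 (below the triangle threshold p ~ 1/n).


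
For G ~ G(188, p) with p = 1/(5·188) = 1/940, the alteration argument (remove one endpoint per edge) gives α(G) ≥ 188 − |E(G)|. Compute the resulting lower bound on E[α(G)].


E[|E(G)|] = C(188, 2)·p = 17578 · (1/940) = 187/10.
E[α(G)] ≥ n − E[|E(G)|] = 188 − 187/10 = 1693/10.
Numerically: ≈ 169.30000.
(This is only a lower bound; the true E[α(G)] may be larger.)

E[α(G)] ≥ 1693/10 ≈ 169.30000.


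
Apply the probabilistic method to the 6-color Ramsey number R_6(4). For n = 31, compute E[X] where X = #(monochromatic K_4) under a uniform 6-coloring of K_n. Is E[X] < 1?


E[X] = C(31, 4) · 6^{1 − 6} = 31465 · 6^{−5} = 31465/7776.
As a reduced fraction: E[X] = 31465/7776 ≈ 4.0464249.
Is E[X] < 1? NO.
Since E[X] ≥ 1, the first-moment bound is inconclusive at n = 31; it does NOT by itself certify R_6(4) > 31.

E[X] = 31465/7776 ≈ 4.0464249; E[X] ≥ 1; first-moment method inconclusive here.


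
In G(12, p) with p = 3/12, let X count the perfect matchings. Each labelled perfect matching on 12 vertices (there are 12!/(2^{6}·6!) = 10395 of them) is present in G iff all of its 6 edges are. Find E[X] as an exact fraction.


K_12 has 12!/(2^{6}·6!) = 10395 labelled perfect matchings.
For each such perfect matching H, let X_H = 1 if all 6 edges of H are present in G. Then P[X_H = 1] = p^{6} = (1/4)^{6} = 1/4096.
Summing the indicators: E[X] = Σ_H E[X_H] = 10395 · p^{6} = 10395 · 1/4096 = 10395/4096.
Numerically: E[X] ≈ 2.5378.

E[X] = 10395 · (1/4)^{6} = 10395/4096 ≈ 2.5378.


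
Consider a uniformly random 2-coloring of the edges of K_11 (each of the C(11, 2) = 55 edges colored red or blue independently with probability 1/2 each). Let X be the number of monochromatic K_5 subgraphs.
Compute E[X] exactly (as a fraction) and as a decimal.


Let X = Σ_S X_S over the C(11, 5) = 462 subsets S of size 5, where X_S = 1 if the K_5 on S is monochromatic.
For a fixed S, the K_5 on S has C(5, 2) = 10 edges. P[all 10 edges red] = (1/2)^10, and likewise for blue, so P[monochromatic] = 2·(1/2)^10 = 2^{1 − 10} = 1/512.
Summing: E[X] = C(11, 5) · 2^{1 − 10} = 462 · 1/512 = 231/256.
Numerically: E[X] ≈ 0.902.

E[X] = C(11,5)·2^(1−C(5,2)) = 231/256 ≈ 0.902.


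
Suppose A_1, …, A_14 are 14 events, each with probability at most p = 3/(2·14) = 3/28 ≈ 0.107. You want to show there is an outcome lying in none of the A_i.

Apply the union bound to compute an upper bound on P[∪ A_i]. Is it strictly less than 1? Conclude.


Union bound: P[∪_{i=1}^{14} A_i] ≤ Σ_i P[A_i] ≤ 14·p = 14·(3/28) = 3/2.
Numerically: 3/2 ≈ 1.500.
Is 3/2 < 1? NO.
Since the bound 3/2 is ≥ 1, the union bound is uninformative here; it does NOT by itself certify existence.

14·p = 3/2 ≈ 1.500; existence NOT certified by the union bound.


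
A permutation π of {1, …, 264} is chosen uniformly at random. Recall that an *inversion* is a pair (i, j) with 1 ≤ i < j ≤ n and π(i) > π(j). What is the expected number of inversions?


Write X = Σ X_I over the C(264, 2) = 34716 pairs i < j, with X_I the indicator of one inversion.
There are 34716 indicators.
For each fixed pair i < j, the values π(i) and π(j) are two distinct elements of {1, …, 264} in uniformly random order; by symmetry P[π(i) > π(j)] = 1/2.
By linearity: E[X] = 34716 · (1/2) = C(264, 2) · (1/2) = 34716/2 = 17358 ≈ 17358.00000.

E[X] = 17358 = 17358.00000.


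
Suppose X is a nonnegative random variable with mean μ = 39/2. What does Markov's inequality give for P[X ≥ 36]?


μ = E[X] = 39/2, a = 36.
Markov: P[X ≥ 36] ≤ μ/a = (39/2)/36 = 13/24.
Numerically: ≈ 0.5417.
(Since a = 36 > μ = 19.5000, the bound 13/24 is < 1 and informative.)

P[X ≥ 36] ≤ 13/24 ≈ 0.5417.


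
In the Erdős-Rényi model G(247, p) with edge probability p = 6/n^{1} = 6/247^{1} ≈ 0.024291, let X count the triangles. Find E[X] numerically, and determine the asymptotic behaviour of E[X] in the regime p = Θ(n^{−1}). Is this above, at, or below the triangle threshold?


Number of potential triangles: C(247, 3) = 2481115.
Each occurs with probability p³ ≈ (0.024291)³ ≈ 1.4333851e-05.
By linearity: E[X] = C(247, 3)·p³ ≈ 2481115 · 1.4333851e-05 ≈ 35.56393.
Here α = 1, so p = 6/n is exactly at the triangle threshold p ~ 1/n. Asymptotically E[X] → c³/6 = 6³/6 = 36 ≈ 36.00000, a bounded constant. In this regime the triangle count is asymptotically Poisson(c³/6).

E[X] ≈ 35.56393; in regime p = Θ(1/n^{1}) E[X] stays bounded (at the triangle threshold p ~ 1/n).


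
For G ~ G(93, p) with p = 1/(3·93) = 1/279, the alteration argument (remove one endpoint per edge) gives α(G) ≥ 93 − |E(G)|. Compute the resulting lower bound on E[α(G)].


E[|E(G)|] = C(93, 2)·p = 4278 · (1/279) = 46/3.
E[α(G)] ≥ n − E[|E(G)|] = 93 − 46/3 = 233/3.
Numerically: ≈ 77.667.
(This is only a lower bound; the true E[α(G)] may be larger.)

E[α(G)] ≥ 233/3 ≈ 77.667.


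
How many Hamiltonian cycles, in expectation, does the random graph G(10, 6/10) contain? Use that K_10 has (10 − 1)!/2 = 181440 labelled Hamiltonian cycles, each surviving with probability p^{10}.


K_10 has (10 − 1)!/2 = 181440 labelled Hamiltonian cycles.
For each such Hamiltonian cycle H, let X_H = 1 if all 10 edges of H are present in G. Then P[X_H = 1] = p^{10} = (3/5)^{10} = 59049/9765625.
Summing the indicators: E[X] = Σ_H E[X_H] = 181440 · p^{10} = 181440 · 59049/9765625 = 2142770112/1953125.
Numerically: E[X] ≈ 1097.1.

E[X] = 181440 · (3/5)^{10} = 2142770112/1953125 ≈ 1097.1.


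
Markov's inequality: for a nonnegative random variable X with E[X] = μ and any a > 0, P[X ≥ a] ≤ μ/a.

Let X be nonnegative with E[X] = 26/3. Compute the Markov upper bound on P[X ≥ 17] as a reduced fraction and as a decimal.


μ = E[X] = 26/3, a = 17.
Markov: P[X ≥ 17] ≤ μ/a = (26/3)/17 = 26/51.
Numerically: ≈ 0.509804.
(Since a = 17 > μ = 8.666667, the bound 26/51 is < 1 and informative.)

P[X ≥ 17] ≤ 26/51 ≈ 0.509804.


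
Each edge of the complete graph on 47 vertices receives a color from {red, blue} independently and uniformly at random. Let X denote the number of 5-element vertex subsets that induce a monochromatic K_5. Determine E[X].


Let X = Σ_S X_S over the C(47, 5) = 1533939 subsets S of size 5, where X_S = 1 if the K_5 on S is monochromatic.
For a fixed S, the K_5 on S has C(5, 2) = 10 edges. P[all 10 edges red] = (1/2)^10, and likewise for blue, so P[monochromatic] = 2·(1/2)^10 = 2^{1 − 10} = 1/512.
Summing: E[X] = C(47, 5) · 2^{1 − 10} = 1533939 · 1/512 = 1533939/512.
Numerically: E[X] ≈ 2995.97461.

E[X] = C(47,5)·2^(1−C(5,2)) = 1533939/512 ≈ 2995.97461.


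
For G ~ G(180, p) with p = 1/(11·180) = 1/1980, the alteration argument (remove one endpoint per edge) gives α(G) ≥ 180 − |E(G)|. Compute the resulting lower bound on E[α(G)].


E[|E(G)|] = C(180, 2)·p = 16110 · (1/1980) = 179/22.
E[α(G)] ≥ n − E[|E(G)|] = 180 − 179/22 = 3781/22.
Numerically: ≈ 171.863636.
(This is only a lower bound; the true E[α(G)] may be larger.)

E[α(G)] ≥ 3781/22 ≈ 171.863636.


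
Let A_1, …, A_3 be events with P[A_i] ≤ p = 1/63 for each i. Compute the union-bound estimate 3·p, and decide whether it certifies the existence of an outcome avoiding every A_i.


Union bound: P[∪_{i=1}^{3} A_i] ≤ Σ_i P[A_i] ≤ 3·p = 3·(1/63) = 1/21.
Numerically: 1/21 ≈ 0.048.
Is 1/21 < 1? YES.
Since P[∪ A_i] ≤ 1/21 < 1, the complement has P[∩ A_i^c] ≥ 1 − 1/21 = 20/21 > 0, so some outcome avoids every A_i.

3·p = 1/21 ≈ 0.048; existence CERTIFIED by the union bound.


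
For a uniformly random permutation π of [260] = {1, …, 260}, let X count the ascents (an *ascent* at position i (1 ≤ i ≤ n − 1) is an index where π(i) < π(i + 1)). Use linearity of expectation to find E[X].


Write X = Σ X_I over i = 1, …, 259, with X_I the indicator of one ascent.
There are 259 indicators.
For each fixed i, the pair (π(i), π(i+1)) is a uniformly random ordered pair of distinct values from {1, …, 260}; by symmetry P[π(i) < π(i+1)] = 1/2.
By linearity: E[X] = 259 · (1/2) = (260 − 1) · (1/2) = 259/2 ≈ 129.500.

E[X] = 259/2 = 129.500.


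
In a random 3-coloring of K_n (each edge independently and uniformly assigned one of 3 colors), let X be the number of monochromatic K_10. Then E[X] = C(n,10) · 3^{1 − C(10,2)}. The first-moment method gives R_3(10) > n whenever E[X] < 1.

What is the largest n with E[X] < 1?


We need C(n, 10) · 3^{1 − 45} < 1, i.e. C(n, 10) < 3^{45 − 1} = 984770902183611232881.
Check values of n near the boundary:
  n = 572: C(572, 10) = 954640815642161682606; 954640815642161682606 < 984770902183611232881? YES
  n = 573: C(573, 10) = 971597135635805762226; 971597135635805762226 < 984770902183611232881? YES
  n = 574: C(574, 10) = 988824035203816502691; 988824035203816502691 < 984770902183611232881? NO
  n = 575: C(575, 10) = 1006325345561406175305; 1006325345561406175305 < 984770902183611232881? NO
The largest n with C(n, 10) < 984770902183611232881 is n = 573 (where E[X] = 35985079097622435638/36472996377170786403 ≈ 0.986623). Hence R_3(10) > 573, i.e. R_3(10) ≥ 574.

Largest n = 573; hence R_3(10) > 573.


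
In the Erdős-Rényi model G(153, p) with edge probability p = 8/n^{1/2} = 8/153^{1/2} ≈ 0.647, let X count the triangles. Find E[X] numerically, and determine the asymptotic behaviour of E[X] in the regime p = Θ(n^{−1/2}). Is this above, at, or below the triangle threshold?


Number of potential triangles: C(153, 3) = 585276.
Each occurs with probability p³ ≈ (0.647)³ ≈ 2.70541e-01.
By linearity: E[X] = C(153, 3)·p³ ≈ 585276 · 2.70541e-01 ≈ 158341.054.
Since α = 1/2 < 1, p = c/n^{1/2} ≫ 1/n is above the triangle threshold p ~ 1/n. Asymptotically E[X] ~ (c³/6)·n^{3(1−α)} = (8³/6)·n^{1.5} → ∞; triangles are abundant w.h.p.

E[X] ≈ 158341.054; in regime p = Θ(1/n^{1/2}) E[X] diverges (above the triangle threshold p ~ 1/n).


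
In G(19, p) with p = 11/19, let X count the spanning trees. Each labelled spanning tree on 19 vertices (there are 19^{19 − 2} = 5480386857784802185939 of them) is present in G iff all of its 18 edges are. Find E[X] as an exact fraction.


K_19 has 19^{19 − 2} = 5480386857784802185939 labelled spanning trees.
For each such spanning tree H, let X_H = 1 if all 18 edges of H are present in G. Then P[X_H = 1] = p^{18} = (11/19)^{18} = 5559917313492231481/104127350297911241532841.
By linearity of expectation: E[X] = Σ_H E[X_H] = 5480386857784802185939 · p^{18} = 5480386857784802185939 · 5559917313492231481/104127350297911241532841 = 5559917313492231481/19.
Numerically: E[X] ≈ 2.9263e+17.

E[X] = 5480386857784802185939 · (11/19)^{18} = 5559917313492231481/19 ≈ 2.9263e+17.


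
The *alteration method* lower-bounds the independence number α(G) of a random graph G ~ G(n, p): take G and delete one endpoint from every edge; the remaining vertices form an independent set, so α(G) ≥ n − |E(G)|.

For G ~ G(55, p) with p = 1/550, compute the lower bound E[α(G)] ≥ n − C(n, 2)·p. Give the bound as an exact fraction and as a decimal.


E[|E(G)|] = C(55, 2)·p = 1485 · (1/550) = 27/10.
E[α(G)] ≥ n − E[|E(G)|] = 55 − 27/10 = 523/10.
Numerically: ≈ 52.300000.
(This is only a lower bound; the true E[α(G)] may be larger.)

E[α(G)] ≥ 523/10 ≈ 52.300000.


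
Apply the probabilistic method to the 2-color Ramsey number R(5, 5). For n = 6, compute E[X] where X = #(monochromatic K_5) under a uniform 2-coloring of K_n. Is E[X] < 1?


E[X] = C(6, 5) · 2^{1 − 10} = 6 · 2^{−9} = 6/512.
As a reduced fraction: E[X] = 3/256 ≈ 0.011719.
Is E[X] < 1? YES.
Since E[X] < 1, there exists a 2-coloring of K_{6} with no monochromatic K_5; hence R(5, 5) > 6.

E[X] = 3/256 ≈ 0.011719; E[X] < 1, so R(5, 5) > 6.


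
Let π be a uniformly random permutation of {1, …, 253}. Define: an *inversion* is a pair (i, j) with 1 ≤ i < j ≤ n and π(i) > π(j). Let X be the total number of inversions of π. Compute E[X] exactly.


Write X = Σ X_I over the C(253, 2) = 31878 pairs i < j, with X_I the indicator of one inversion.
There are 31878 indicators.
For each fixed pair i < j, the values π(i) and π(j) are two distinct elements of {1, …, 253} in uniformly random order; by symmetry P[π(i) > π(j)] = 1/2.
By linearity: E[X] = 31878 · (1/2) = C(253, 2) · (1/2) = 31878/2 = 15939 ≈ 15939.00000.

E[X] = 15939 = 15939.00000.


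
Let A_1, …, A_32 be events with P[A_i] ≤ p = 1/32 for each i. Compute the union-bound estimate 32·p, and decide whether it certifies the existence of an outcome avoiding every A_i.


Union bound: P[∪_{i=1}^{32} A_i] ≤ Σ_i P[A_i] ≤ 32·p = 32·(1/32) = 1.
Numerically: 1 ≈ 1.00000.
Is 1 < 1? NO.
Since the bound 1 is ≥ 1, the union bound is uninformative here; it does NOT by itself certify existence.

32·p = 1 ≈ 1.00000; existence NOT certified by the union bound.


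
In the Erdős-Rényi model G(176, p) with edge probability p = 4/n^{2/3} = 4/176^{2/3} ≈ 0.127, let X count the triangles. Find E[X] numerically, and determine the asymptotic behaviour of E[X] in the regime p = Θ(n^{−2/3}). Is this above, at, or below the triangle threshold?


Number of potential triangles: C(176, 3) = 893200.
Each occurs with probability p³ ≈ (0.127)³ ≈ 2.06612e-03.
By linearity: E[X] = C(176, 3)·p³ ≈ 893200 · 2.06612e-03 ≈ 1845.455.
Since α = 2/3 < 1, p = c/n^{2/3} ≫ 1/n is above the triangle threshold p ~ 1/n. Asymptotically E[X] ~ (c³/6)·n^{3(1−α)} = (4³/6)·n^{1} → ∞; triangles are abundant w.h.p.

E[X] ≈ 1845.455; in regime p = Θ(1/n^{2/3}) E[X] diverges (above the triangle threshold p ~ 1/n).


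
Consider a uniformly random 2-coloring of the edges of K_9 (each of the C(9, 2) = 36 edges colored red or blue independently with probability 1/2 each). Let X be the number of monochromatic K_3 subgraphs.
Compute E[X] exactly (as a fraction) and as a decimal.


Let X = Σ_S X_S over the C(9, 3) = 84 subsets S of size 3, where X_S = 1 if the K_3 on S is monochromatic.
For a fixed S, the K_3 on S has C(3, 2) = 3 edges. P[all 3 edges red] = (1/2)^3, and likewise for blue, so P[monochromatic] = 2·(1/2)^3 = 2^{1 − 3} = 1/4.
Summing: E[X] = C(9, 3) · 2^{1 − 3} = 84 · 1/4 = 21.
Numerically: E[X] ≈ 21.000.

E[X] = C(9,3)·2^(1−C(3,2)) = 21 ≈ 21.000.


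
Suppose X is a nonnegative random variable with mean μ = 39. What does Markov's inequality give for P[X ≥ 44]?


μ = E[X] = 39, a = 44.
Markov: P[X ≥ 44] ≤ μ/a = (39)/44 = 39/44.
Numerically: ≈ 0.886364.
(Since a = 44 > μ = 39.000000, the bound 39/44 is < 1 and informative.)

P[X ≥ 44] ≤ 39/44 ≈ 0.886364.
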